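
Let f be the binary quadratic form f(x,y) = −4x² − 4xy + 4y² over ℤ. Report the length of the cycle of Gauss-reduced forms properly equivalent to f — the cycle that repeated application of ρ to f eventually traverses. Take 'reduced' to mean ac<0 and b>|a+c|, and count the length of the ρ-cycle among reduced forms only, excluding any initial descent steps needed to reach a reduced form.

D = 80, ⌊√D⌋ = 8
descent: ρ → (4,4,-4)  [lands on river]
river: ρ → (-4,4,4)
ρ-cycle length = 2 (tail of 1 descent step not counted)

2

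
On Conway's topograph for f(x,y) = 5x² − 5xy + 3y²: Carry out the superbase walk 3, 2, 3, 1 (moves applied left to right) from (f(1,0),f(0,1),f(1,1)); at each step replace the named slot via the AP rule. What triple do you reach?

start (5,3,3) = (f(1,0),f(0,1),f(1,1))
replace slot 3: 2·(5+3) − 3 = 13 → (5,3,13)
replace slot 2: 2·(5+13) − 3 = 33 → (5,33,13)
replace slot 3: 2·(5+33) − 13 = 63 → (5,33,63)
replace slot 1: 2·(33+63) − 5 = 187 → (187,33,63)

187,33,63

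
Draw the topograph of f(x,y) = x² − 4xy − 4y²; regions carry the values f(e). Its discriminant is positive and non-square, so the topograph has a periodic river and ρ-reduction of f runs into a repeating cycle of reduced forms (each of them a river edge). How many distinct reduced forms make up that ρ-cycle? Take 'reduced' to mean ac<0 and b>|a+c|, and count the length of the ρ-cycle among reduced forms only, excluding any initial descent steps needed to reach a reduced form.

D = 32, ⌊√D⌋ = 5
descent: ρ → (-4,4,1)  [lands on river]
river: ρ → (1,4,-4)
ρ-cycle length = 2 (tail of 1 descent step not counted)

2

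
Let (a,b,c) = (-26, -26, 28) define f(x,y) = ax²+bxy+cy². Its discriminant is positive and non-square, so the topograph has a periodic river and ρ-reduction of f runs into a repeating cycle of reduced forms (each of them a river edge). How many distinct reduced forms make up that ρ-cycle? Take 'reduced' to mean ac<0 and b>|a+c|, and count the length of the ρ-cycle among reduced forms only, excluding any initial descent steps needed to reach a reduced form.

D = 3588, ⌊√D⌋ = 59
descent: ρ → (28,26,-26)  [lands on river]
river: ρ → (-26,26,28)
river: ρ → (28,30,-24)
river: ρ → (-24,18,34)
river: ρ → (34,50,-8)
river: ρ → (-8,46,46)
river: ρ → (46,46,-8)
river: ρ → (-8,50,34)
river: ρ → (34,18,-24)
river: ρ → (-24,30,28)
ρ-cycle length = 10 (tail of 1 descent step not counted)

10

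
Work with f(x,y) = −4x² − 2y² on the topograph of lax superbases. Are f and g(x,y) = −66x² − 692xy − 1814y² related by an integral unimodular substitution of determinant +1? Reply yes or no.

D₁ = -32, D₂ = -32
f is negative-definite; reduce −f:
−f: flip: (4,0,2)→(2,0,4)
−f: reduced (well bottom): (2,0,4) with a≤c, −a<b≤a
flip sign back: reduced form of f is (-2,0,-4)
g is negative-definite; reduce −g:
−g: translate: b→32 (≡692 mod 132), so (66,692,1814)→(66,32,4)
−g: flip: (66,32,4)→(4,-32,66)
−g: translate: b→0 (≡-32 mod 8), so (4,-32,66)→(4,0,2)
−g: flip: (4,0,2)→(2,0,4)
−g: reduced (well bottom): (2,0,4) with a≤c, −a<b≤a
flip sign back: reduced form of g is (-2,0,-4)
reduced forms (-2, 0, -4) vs (-2, 0, -4) ⇒ equivalent

yes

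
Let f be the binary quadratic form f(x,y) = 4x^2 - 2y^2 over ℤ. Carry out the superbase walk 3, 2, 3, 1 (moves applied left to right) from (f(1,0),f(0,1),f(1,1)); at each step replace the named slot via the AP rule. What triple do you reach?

start (4,-2,2) = (f(1,0),f(0,1),f(1,1))
replace slot 3: 2·(4+(-2)) − 2 = 2 → (4,-2,2)
replace slot 2: 2·(4+2) − (-2) = 14 → (4,14,2)
replace slot 3: 2·(4+14) − 2 = 34 → (4,14,34)
replace slot 1: 2·(14+34) − 4 = 92 → (92,14,34)

92,14,34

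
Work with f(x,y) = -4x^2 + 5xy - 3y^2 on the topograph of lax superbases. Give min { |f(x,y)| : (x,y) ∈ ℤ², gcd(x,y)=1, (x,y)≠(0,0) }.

translate: b→3 (≡-5 mod 8), so (4,-5,3)→(4,3,2)
flip: (4,3,2)→(2,-3,4)
translate: b→1 (≡-3 mod 4), so (2,-3,4)→(2,1,3)
reduced (well bottom): (2,1,3) with a≤c, −a<b≤a
well minimum |f| = |-2| = 2 (negative-definite)

2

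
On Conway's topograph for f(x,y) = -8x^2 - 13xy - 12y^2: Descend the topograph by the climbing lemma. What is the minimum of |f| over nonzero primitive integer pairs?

translate: b→-3 (≡13 mod 16), so (8,13,12)→(8,-3,7)
flip: (8,-3,7)→(7,3,8)
reduced (well bottom): (7,3,8) with a≤c, −a<b≤a
well minimum |f| = |-7| = 7 (negative-definite)

7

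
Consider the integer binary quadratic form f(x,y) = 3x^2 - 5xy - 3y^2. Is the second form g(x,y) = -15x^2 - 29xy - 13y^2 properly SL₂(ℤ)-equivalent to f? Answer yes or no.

D₁ = 61, D₂ = 61
river cycle of f (length 6): (-3, 5, 3), (3, 7, -1), (-1, 7, 3), (3, 5, -3), (-3, 7, 1), (1, 7, -3)
river cycle of g (length 6): (1, 7, -3), (-3, 5, 3), (3, 7, -1), (-1, 7, 3), (3, 5, -3), (-3, 7, 1)
cycles coincide ⇒ equivalent

yes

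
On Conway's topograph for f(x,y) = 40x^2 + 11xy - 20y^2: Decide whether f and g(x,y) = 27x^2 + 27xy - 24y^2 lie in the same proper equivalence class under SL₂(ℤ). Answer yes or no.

D₁ = 3321, D₂ = 3321
river cycle of f (length 42): (-20, 29, 31), (31, 33, -18), (-18, 39, 25), (25, 11, -32), (-32, 53, 4), (4, 51, -45), (-45, 39, 10), (10, 41, -41), (-41, 41, 10), (10, 39, -45), … (32 more)
river cycle of g (length 16): (-24, 21, 30), (30, 39, -15), (-15, 51, 12), (12, 45, -27), (-27, 9, 30), (30, 51, -6), (-6, 57, 3), (3, 57, -6), (-6, 51, 30), (30, 9, -27), … (6 more)
cycles differ ⇒ inequivalent

no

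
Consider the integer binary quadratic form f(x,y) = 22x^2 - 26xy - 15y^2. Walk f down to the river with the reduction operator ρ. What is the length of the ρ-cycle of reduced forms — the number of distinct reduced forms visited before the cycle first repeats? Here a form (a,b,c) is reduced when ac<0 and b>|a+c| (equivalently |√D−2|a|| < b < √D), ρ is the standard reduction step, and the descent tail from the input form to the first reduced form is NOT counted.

D = 1996, ⌊√D⌋ = 44
descent: ρ → (-15,26,22)  [lands on river]
river: ρ → (22,18,-19)
river: ρ → (-19,20,21)
river: ρ → (21,22,-18)
river: ρ → (-18,14,25)
river: ρ → (25,36,-7)
river: ρ → (-7,34,30)
river: ρ → (30,26,-11)
river: ρ → (-11,40,9)
river: ρ → (9,32,-27)
river: ρ → (-27,22,14)
river: ρ → (14,34,-15)
ρ-cycle length = 12 (tail of 1 descent step not counted)

12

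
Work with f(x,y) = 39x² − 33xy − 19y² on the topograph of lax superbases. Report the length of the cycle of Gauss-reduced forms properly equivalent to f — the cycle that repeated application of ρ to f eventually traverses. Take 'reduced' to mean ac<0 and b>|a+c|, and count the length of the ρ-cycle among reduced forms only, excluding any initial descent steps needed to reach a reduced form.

D = 4053, ⌊√D⌋ = 63
descent: ρ → (-19,33,39)  [lands on river]
river: ρ → (39,45,-13)
river: ρ → (-13,59,11)
river: ρ → (11,51,-33)
river: ρ → (-33,15,29)
river: ρ → (29,43,-19)
ρ-cycle length = 6 (tail of 1 descent step not counted)

6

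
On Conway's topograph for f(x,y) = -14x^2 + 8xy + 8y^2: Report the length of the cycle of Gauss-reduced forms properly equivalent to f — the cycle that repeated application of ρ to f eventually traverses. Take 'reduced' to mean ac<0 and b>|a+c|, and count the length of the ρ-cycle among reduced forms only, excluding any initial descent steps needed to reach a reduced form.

D = 512, ⌊√D⌋ = 22
river: ρ → (8,8,-14)
river: ρ → (-14,20,2)
river: ρ → (2,20,-14)
river: ρ → (-14,8,8)
ρ-cycle length = 4 (tail of 0 descent steps not counted)

4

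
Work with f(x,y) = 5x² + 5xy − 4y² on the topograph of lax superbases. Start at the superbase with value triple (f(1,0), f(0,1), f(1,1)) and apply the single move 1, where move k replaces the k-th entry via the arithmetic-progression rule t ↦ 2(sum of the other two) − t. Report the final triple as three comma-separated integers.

start (5,-4,6) = (f(1,0),f(0,1),f(1,1))
replace slot 1: 2·((-4)+6) − 5 = -1 → (-1,-4,6)

-1,-4,6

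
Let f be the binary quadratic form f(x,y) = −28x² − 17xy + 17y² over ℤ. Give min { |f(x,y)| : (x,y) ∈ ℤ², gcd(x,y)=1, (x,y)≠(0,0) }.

descent: ρ → (17,17,-28)  [lands on river]
river: ρ → (-28,39,6)
river: ρ → (6,45,-7)
river: ρ → (-7,39,24)
river: ρ → (24,9,-22)
river: ρ → (-22,35,11)
river: ρ → (11,31,-28)
river: ρ → (-28,25,14)
river: ρ → (14,31,-22)
river: ρ → (-22,13,23)
river: ρ → (23,33,-12)
river: ρ → (-12,39,14)
river: ρ → (14,45,-3)
river: ρ → (-3,45,14)
river: ρ → (14,39,-12)
river: ρ → (-12,33,23)
river: ρ → (23,13,-22)
river: ρ → (-22,31,14)
river: ρ → (14,25,-28)
river: ρ → (-28,31,11)
river: ρ → (11,35,-22)
river: ρ → (-22,9,24)
river: ρ → (24,39,-7)
river: ρ → (-7,45,6)
river: ρ → (6,39,-28)
river: ρ → (-28,17,17)
closes: descent 1, river 26
min |a| on river = 3

3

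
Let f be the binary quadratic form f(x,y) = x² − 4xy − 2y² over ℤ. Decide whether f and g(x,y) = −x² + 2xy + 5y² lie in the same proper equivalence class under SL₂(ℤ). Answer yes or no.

D₁ = 24, D₂ = 24
river cycle of f (length 2): (-2, 4, 1), (1, 4, -2)
river cycle of g (length 2): (-1, 4, 2), (2, 4, -1)
cycles differ ⇒ inequivalent

no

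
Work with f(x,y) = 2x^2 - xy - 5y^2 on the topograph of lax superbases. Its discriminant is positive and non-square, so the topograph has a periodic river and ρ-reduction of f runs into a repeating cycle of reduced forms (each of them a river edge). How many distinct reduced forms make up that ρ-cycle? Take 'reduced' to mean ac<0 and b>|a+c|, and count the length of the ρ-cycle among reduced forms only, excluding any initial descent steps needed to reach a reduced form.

D = 41, ⌊√D⌋ = 6
descent: ρ → (-5,1,2)
descent: ρ → (2,3,-4)  [lands on river]
river: ρ → (-4,5,1)
river: ρ → (1,5,-4)
river: ρ → (-4,3,2)
river: ρ → (2,5,-2)
river: ρ → (-2,3,4)
river: ρ → (4,5,-1)
river: ρ → (-1,5,4)
river: ρ → (4,3,-2)
river: ρ → (-2,5,2)
ρ-cycle length = 10 (tail of 2 descent steps not counted)

10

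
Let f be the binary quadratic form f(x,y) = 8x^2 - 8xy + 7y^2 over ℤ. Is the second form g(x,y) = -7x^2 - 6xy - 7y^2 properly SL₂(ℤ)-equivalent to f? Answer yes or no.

D₁ = -160, D₂ = -160
f: translate: b→8 (≡-8 mod 16), so (8,-8,7)→(8,8,7)
f: flip: (8,8,7)→(7,-8,8)
f: translate: b→6 (≡-8 mod 14), so (7,-8,8)→(7,6,7)
f: reduced (well bottom): (7,6,7) with a≤c, −a<b≤a
g is negative-definite; reduce −g:
−g: reduced (well bottom): (7,6,7) with a≤c, −a<b≤a
flip sign back: reduced form of g is (-7,-6,-7)
reduced forms (7, 6, 7) vs (-7, -6, -7) ⇒ inequivalent

no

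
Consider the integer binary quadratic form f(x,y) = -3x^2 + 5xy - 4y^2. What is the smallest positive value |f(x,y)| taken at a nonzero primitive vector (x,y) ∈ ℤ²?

translate: b→1 (≡-5 mod 6), so (3,-5,4)→(3,1,2)
flip: (3,1,2)→(2,-1,3)
reduced (well bottom): (2,-1,3) with a≤c, −a<b≤a
well minimum |f| = |-2| = 2 (negative-definite)

2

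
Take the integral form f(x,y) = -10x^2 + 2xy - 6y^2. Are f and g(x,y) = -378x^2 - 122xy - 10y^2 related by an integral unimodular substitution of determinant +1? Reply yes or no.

D₁ = -236, D₂ = -236
f is negative-definite; reduce −f:
−f: flip: (10,-2,6)→(6,2,10)
−f: reduced (well bottom): (6,2,10) with a≤c, −a<b≤a
flip sign back: reduced form of f is (-6,-2,-10)
g is negative-definite; reduce −g:
−g: flip: (378,122,10)→(10,-122,378)
−g: translate: b→-2 (≡-122 mod 20), so (10,-122,378)→(10,-2,6)
−g: flip: (10,-2,6)→(6,2,10)
−g: reduced (well bottom): (6,2,10) with a≤c, −a<b≤a
flip sign back: reduced form of g is (-6,-2,-10)
reduced forms (-6, -2, -10) vs (-6, -2, -10) ⇒ equivalent

yes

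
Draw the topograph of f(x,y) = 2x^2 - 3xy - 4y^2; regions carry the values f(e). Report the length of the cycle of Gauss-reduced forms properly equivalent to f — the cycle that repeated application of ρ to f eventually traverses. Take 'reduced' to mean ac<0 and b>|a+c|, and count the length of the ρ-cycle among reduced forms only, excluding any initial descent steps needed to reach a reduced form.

D = 41, ⌊√D⌋ = 6
descent: ρ → (-4,3,2)  [lands on river]
river: ρ → (2,5,-2)
river: ρ → (-2,3,4)
river: ρ → (4,5,-1)
river: ρ → (-1,5,4)
river: ρ → (4,3,-2)
river: ρ → (-2,5,2)
river: ρ → (2,3,-4)
river: ρ → (-4,5,1)
river: ρ → (1,5,-4)
ρ-cycle length = 10 (tail of 1 descent step not counted)

10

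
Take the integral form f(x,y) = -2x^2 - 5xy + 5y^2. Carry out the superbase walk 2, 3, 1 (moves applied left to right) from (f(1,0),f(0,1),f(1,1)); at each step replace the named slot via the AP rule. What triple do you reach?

start (-2,5,-2) = (f(1,0),f(0,1),f(1,1))
replace slot 2: 2·((-2)+(-2)) − 5 = -13 → (-2,-13,-2)
replace slot 3: 2·((-2)+(-13)) − (-2) = -28 → (-2,-13,-28)
replace slot 1: 2·((-13)+(-28)) − (-2) = -80 → (-80,-13,-28)

-80,-13,-28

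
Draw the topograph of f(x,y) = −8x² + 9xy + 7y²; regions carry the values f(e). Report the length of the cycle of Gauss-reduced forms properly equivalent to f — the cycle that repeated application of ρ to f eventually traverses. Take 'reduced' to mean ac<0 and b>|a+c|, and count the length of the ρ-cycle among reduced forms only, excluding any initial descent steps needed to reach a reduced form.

D = 305, ⌊√D⌋ = 17
river: ρ → (7,5,-10)
river: ρ → (-10,15,2)
river: ρ → (2,17,-2)
river: ρ → (-2,15,10)
river: ρ → (10,5,-7)
river: ρ → (-7,9,8)
river: ρ → (8,7,-8)
river: ρ → (-8,9,7)
ρ-cycle length = 8 (tail of 0 descent steps not counted)

8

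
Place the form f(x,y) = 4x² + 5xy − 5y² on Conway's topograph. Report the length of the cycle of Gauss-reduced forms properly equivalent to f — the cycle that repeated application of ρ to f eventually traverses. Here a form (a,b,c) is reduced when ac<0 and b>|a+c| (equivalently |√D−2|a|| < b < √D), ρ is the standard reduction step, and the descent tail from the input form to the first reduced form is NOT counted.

D = 105, ⌊√D⌋ = 10
river: ρ → (-5,5,4)
river: ρ → (4,3,-6)
river: ρ → (-6,9,1)
river: ρ → (1,9,-6)
river: ρ → (-6,3,4)
river: ρ → (4,5,-5)
ρ-cycle length = 6 (tail of 0 descent steps not counted)

6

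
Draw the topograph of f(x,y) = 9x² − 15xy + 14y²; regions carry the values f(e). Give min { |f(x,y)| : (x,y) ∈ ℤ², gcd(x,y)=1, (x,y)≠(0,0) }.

translate: b→3 (≡-15 mod 18), so (9,-15,14)→(9,3,8)
flip: (9,3,8)→(8,-3,9)
reduced (well bottom): (8,-3,9) with a≤c, −a<b≤a
well minimum = a = 8

8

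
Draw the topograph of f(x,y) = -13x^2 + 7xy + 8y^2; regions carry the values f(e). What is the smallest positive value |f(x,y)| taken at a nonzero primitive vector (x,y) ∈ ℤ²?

river: ρ → (8,9,-12)
river: ρ → (-12,15,5)
river: ρ → (5,15,-12)
river: ρ → (-12,9,8)
river: ρ → (8,7,-13)
river: ρ → (-13,19,2)
river: ρ → (2,21,-3)
river: ρ → (-3,21,2)
river: ρ → (2,19,-13)
river: ρ → (-13,7,8)
closes: descent 0, river 10
min |a| on river = 2

2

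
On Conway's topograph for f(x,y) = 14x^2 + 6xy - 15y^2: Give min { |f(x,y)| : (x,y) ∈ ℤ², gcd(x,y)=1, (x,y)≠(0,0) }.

river: ρ → (-15,24,5)
river: ρ → (5,26,-10)
river: ρ → (-10,14,17)
river: ρ → (17,20,-7)
river: ρ → (-7,22,14)
river: ρ → (14,6,-15)
closes: descent 0, river 6
min |a| on river = 5

5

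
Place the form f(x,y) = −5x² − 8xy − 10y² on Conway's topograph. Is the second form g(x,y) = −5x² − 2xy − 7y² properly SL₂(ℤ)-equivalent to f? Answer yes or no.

D₁ = -136, D₂ = -136
f is negative-definite; reduce −f:
−f: translate: b→-2 (≡8 mod 10), so (5,8,10)→(5,-2,7)
−f: reduced (well bottom): (5,-2,7) with a≤c, −a<b≤a
flip sign back: reduced form of f is (-5,2,-7)
g is negative-definite; reduce −g:
−g: reduced (well bottom): (5,2,7) with a≤c, −a<b≤a
flip sign back: reduced form of g is (-5,-2,-7)
reduced forms (-5, 2, -7) vs (-5, -2, -7) ⇒ inequivalent

no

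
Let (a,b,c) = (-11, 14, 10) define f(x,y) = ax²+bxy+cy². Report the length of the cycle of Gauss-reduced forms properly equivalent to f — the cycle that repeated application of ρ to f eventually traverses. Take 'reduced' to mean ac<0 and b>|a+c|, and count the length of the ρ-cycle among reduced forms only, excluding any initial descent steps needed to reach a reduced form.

D = 636, ⌊√D⌋ = 25
river: ρ → (10,6,-15)
river: ρ → (-15,24,1)
river: ρ → (1,24,-15)
river: ρ → (-15,6,10)
river: ρ → (10,14,-11)
river: ρ → (-11,8,13)
river: ρ → (13,18,-6)
river: ρ → (-6,18,13)
river: ρ → (13,8,-11)
river: ρ → (-11,14,10)
ρ-cycle length = 10 (tail of 0 descent steps not counted)

10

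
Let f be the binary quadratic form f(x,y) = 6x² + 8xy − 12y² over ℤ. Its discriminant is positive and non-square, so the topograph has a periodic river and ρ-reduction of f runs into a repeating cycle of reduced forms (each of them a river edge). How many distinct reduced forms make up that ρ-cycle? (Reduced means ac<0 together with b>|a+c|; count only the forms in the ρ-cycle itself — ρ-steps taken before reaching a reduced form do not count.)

D = 352, ⌊√D⌋ = 18
river: ρ → (-12,16,2)
river: ρ → (2,16,-12)
river: ρ → (-12,8,6)
river: ρ → (6,16,-4)
river: ρ → (-4,16,6)
river: ρ → (6,8,-12)
ρ-cycle length = 6 (tail of 0 descent steps not counted)

6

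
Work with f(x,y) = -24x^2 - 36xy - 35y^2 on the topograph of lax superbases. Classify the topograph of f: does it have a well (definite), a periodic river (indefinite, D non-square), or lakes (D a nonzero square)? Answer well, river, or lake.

D = b²−4ac = (-36)² − 4·(-24)·(-35) = -2064
D < 0 ⇒ definite ⇒ every region one sign ⇒ single well

well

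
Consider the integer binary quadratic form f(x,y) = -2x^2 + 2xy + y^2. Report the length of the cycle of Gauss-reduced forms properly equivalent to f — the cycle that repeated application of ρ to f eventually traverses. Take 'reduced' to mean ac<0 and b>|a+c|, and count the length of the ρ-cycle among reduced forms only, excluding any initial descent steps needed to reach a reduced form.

D = 12, ⌊√D⌋ = 3
river: ρ → (1,2,-2)
river: ρ → (-2,2,1)
ρ-cycle length = 2 (tail of 0 descent steps not counted)

2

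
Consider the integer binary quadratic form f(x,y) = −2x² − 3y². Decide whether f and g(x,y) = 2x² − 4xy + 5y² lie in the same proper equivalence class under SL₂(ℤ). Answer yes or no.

D₁ = -24, D₂ = -24
f is negative-definite; reduce −f:
−f: reduced (well bottom): (2,0,3) with a≤c, −a<b≤a
flip sign back: reduced form of f is (-2,0,-3)
g: translate: b→0 (≡-4 mod 4), so (2,-4,5)→(2,0,3)
g: reduced (well bottom): (2,0,3) with a≤c, −a<b≤a
reduced forms (-2, 0, -3) vs (2, 0, 3) ⇒ inequivalent

no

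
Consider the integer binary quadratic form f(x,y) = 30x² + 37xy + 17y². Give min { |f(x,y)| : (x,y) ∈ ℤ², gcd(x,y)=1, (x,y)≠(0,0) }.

translate: b→-23 (≡37 mod 60), so (30,37,17)→(30,-23,10)
flip: (30,-23,10)→(10,23,30)
translate: b→3 (≡23 mod 20), so (10,23,30)→(10,3,17)
reduced (well bottom): (10,3,17) with a≤c, −a<b≤a
well minimum = a = 10

10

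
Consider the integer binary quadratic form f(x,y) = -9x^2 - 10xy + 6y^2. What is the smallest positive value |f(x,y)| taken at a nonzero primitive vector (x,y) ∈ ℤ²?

descent: ρ → (6,10,-9)  [lands on river]
river: ρ → (-9,8,7)
river: ρ → (7,6,-10)
river: ρ → (-10,14,3)
river: ρ → (3,16,-5)
river: ρ → (-5,14,6)
closes: descent 1, river 6
min |a| on river = 3

3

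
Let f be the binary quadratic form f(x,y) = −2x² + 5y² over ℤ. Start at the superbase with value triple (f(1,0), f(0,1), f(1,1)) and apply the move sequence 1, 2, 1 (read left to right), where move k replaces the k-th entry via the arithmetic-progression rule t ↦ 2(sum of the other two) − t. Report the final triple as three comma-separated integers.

start (-2,5,3) = (f(1,0),f(0,1),f(1,1))
replace slot 1: 2·(5+3) − (-2) = 18 → (18,5,3)
replace slot 2: 2·(18+3) − 5 = 37 → (18,37,3)
replace slot 1: 2·(37+3) − 18 = 62 → (62,37,3)

62,37,3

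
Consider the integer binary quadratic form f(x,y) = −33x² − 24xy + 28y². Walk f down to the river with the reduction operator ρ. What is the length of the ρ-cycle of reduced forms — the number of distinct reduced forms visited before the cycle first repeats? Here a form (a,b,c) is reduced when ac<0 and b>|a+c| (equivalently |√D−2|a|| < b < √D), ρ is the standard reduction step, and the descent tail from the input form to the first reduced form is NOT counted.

D = 4272, ⌊√D⌋ = 65
descent: ρ → (28,24,-33)  [lands on river]
river: ρ → (-33,42,19)
river: ρ → (19,34,-41)
river: ρ → (-41,48,12)
river: ρ → (12,48,-41)
river: ρ → (-41,34,19)
river: ρ → (19,42,-33)
river: ρ → (-33,24,28)
river: ρ → (28,32,-29)
river: ρ → (-29,26,31)
river: ρ → (31,36,-24)
river: ρ → (-24,60,7)
river: ρ → (7,52,-56)
river: ρ → (-56,60,3)
river: ρ → (3,60,-56)
river: ρ → (-56,52,7)
river: ρ → (7,60,-24)
river: ρ → (-24,36,31)
river: ρ → (31,26,-29)
river: ρ → (-29,32,28)
ρ-cycle length = 20 (tail of 1 descent step not counted)

20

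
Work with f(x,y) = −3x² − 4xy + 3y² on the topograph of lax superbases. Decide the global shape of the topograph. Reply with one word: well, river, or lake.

D = b²−4ac = (-4)² − 4·(-3)·3 = 52
D > 0 non-square ⇒ indefinite ⇒ periodic river

river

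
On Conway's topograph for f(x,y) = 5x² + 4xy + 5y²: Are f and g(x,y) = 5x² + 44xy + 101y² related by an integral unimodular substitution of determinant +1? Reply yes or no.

D₁ = -84, D₂ = -84
f: reduced (well bottom): (5,4,5) with a≤c, −a<b≤a
g: translate: b→4 (≡44 mod 10), so (5,44,101)→(5,4,5)
g: reduced (well bottom): (5,4,5) with a≤c, −a<b≤a
reduced forms (5, 4, 5) vs (5, 4, 5) ⇒ equivalent

yes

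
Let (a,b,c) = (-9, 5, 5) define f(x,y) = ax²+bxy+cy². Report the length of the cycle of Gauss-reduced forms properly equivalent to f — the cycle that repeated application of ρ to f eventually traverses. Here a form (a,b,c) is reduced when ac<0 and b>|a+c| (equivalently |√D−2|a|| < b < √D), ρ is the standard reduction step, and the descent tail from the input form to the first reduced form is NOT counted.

D = 205, ⌊√D⌋ = 14
river: ρ → (5,5,-9)
river: ρ → (-9,13,1)
river: ρ → (1,13,-9)
river: ρ → (-9,5,5)
ρ-cycle length = 4 (tail of 0 descent steps not counted)

4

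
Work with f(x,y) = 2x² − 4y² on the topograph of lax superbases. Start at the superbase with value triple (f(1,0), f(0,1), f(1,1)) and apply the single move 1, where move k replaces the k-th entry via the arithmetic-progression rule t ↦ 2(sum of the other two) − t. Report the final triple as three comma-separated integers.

start (2,-4,-2) = (f(1,0),f(0,1),f(1,1))
replace slot 1: 2·((-4)+(-2)) − 2 = -14 → (-14,-4,-2)

-14,-4,-2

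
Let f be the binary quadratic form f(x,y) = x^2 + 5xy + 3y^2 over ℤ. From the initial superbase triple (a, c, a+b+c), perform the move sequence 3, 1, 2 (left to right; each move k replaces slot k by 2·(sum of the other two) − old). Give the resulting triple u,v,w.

start (1,3,9) = (f(1,0),f(0,1),f(1,1))
replace slot 3: 2·(1+3) − 9 = -1 → (1,3,-1)
replace slot 1: 2·(3+(-1)) − 1 = 3 → (3,3,-1)
replace slot 2: 2·(3+(-1)) − 3 = 1 → (3,1,-1)

3,1,-1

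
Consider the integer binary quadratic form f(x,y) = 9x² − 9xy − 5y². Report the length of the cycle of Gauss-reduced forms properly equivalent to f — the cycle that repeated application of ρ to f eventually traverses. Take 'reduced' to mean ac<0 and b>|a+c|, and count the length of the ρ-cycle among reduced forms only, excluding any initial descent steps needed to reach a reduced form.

D = 261, ⌊√D⌋ = 16
descent: ρ → (-5,9,9)  [lands on river]
river: ρ → (9,9,-5)
river: ρ → (-5,11,7)
river: ρ → (7,3,-9)
river: ρ → (-9,15,1)
river: ρ → (1,15,-9)
river: ρ → (-9,3,7)
river: ρ → (7,11,-5)
ρ-cycle length = 8 (tail of 1 descent step not counted)

8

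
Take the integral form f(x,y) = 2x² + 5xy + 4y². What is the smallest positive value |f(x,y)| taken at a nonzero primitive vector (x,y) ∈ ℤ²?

translate: b→1 (≡5 mod 4), so (2,5,4)→(2,1,1)
flip: (2,1,1)→(1,-1,2)
translate: b→1 (≡-1 mod 2), so (1,-1,2)→(1,1,2)
reduced (well bottom): (1,1,2) with a≤c, −a<b≤a
well minimum = a = 1

1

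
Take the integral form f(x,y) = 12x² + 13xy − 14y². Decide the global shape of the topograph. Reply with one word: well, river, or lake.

D = b²−4ac = 13² − 4·12·(-14) = 841
D = 29² is a perfect square ⇒ form factors over ℤ ⇒ lakes

lake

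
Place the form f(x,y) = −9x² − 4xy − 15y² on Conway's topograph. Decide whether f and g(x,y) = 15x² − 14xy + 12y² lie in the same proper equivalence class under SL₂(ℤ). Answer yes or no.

D₁ = -524, D₂ = -524
f is negative-definite; reduce −f:
−f: reduced (well bottom): (9,4,15) with a≤c, −a<b≤a
flip sign back: reduced form of f is (-9,-4,-15)
g: flip: (15,-14,12)→(12,14,15)
g: translate: b→-10 (≡14 mod 24), so (12,14,15)→(12,-10,13)
g: reduced (well bottom): (12,-10,13) with a≤c, −a<b≤a
reduced forms (-9, -4, -15) vs (12, -10, 13) ⇒ inequivalent

no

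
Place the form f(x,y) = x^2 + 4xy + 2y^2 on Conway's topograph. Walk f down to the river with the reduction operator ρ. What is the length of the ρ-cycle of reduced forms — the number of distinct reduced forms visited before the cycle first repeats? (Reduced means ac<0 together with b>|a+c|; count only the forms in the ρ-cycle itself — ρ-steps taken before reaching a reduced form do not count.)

D = 8, ⌊√D⌋ = 2
descent: ρ → (2,0,-1)
descent: ρ → (-1,2,1)  [lands on river]
river: ρ → (1,2,-1)
ρ-cycle length = 2 (tail of 2 descent steps not counted)

2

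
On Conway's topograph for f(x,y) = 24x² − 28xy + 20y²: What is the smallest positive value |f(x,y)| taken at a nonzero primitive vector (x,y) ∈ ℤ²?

translate: b→20 (≡-28 mod 48), so (24,-28,20)→(24,20,16)
flip: (24,20,16)→(16,-20,24)
translate: b→12 (≡-20 mod 32), so (16,-20,24)→(16,12,20)
reduced (well bottom): (16,12,20) with a≤c, −a<b≤a
well minimum = a = 16

16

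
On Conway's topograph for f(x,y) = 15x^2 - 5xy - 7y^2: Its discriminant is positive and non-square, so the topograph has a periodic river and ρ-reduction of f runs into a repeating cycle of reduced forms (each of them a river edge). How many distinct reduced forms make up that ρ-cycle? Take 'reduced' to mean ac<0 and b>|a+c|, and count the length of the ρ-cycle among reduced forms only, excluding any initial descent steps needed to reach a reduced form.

D = 445, ⌊√D⌋ = 21
descent: ρ → (-7,19,3)  [lands on river]
river: ρ → (3,17,-13)
river: ρ → (-13,9,7)
river: ρ → (7,19,-3)
river: ρ → (-3,17,13)
river: ρ → (13,9,-7)
ρ-cycle length = 6 (tail of 1 descent step not counted)

6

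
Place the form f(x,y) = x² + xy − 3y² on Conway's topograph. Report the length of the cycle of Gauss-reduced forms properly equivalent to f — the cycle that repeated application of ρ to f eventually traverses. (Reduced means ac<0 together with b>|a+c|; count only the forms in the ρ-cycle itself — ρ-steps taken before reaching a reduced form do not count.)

D = 13, ⌊√D⌋ = 3
descent: ρ → (-3,-1,1)
descent: ρ → (1,3,-1)  [lands on river]
river: ρ → (-1,3,1)
ρ-cycle length = 2 (tail of 2 descent steps not counted)

2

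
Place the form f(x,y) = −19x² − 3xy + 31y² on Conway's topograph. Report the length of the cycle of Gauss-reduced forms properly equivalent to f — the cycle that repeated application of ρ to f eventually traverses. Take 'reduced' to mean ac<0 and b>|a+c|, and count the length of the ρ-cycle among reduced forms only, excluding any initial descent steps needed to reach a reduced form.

D = 2365, ⌊√D⌋ = 48
descent: ρ → (31,3,-19)
descent: ρ → (-19,35,15)  [lands on river]
river: ρ → (15,25,-29)
river: ρ → (-29,33,11)
river: ρ → (11,33,-29)
river: ρ → (-29,25,15)
river: ρ → (15,35,-19)
river: ρ → (-19,41,9)
river: ρ → (9,31,-39)
river: ρ → (-39,47,1)
river: ρ → (1,47,-39)
river: ρ → (-39,31,9)
river: ρ → (9,41,-19)
ρ-cycle length = 12 (tail of 2 descent steps not counted)

12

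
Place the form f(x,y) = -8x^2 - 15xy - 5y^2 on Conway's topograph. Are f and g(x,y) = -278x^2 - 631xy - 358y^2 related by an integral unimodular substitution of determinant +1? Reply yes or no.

D₁ = 65, D₂ = 65
river cycle of f (length 6): (-5, 5, 2), (2, 7, -2), (-2, 5, 5), (5, 5, -2), (-2, 7, 2), (2, 5, -5)
river cycle of g (length 6): (-5, 5, 2), (2, 7, -2), (-2, 5, 5), (5, 5, -2), (-2, 7, 2), (2, 5, -5)
cycles coincide ⇒ equivalent

yes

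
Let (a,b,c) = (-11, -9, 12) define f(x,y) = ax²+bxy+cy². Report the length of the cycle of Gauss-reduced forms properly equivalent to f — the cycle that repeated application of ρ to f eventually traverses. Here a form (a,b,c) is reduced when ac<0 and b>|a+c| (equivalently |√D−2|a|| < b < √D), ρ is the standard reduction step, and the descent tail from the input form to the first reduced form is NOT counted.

D = 609, ⌊√D⌋ = 24
descent: ρ → (12,9,-11)  [lands on river]
river: ρ → (-11,13,10)
river: ρ → (10,7,-14)
river: ρ → (-14,21,3)
river: ρ → (3,21,-14)
river: ρ → (-14,7,10)
river: ρ → (10,13,-11)
river: ρ → (-11,9,12)
river: ρ → (12,15,-8)
river: ρ → (-8,17,10)
river: ρ → (10,23,-2)
river: ρ → (-2,21,21)
river: ρ → (21,21,-2)
river: ρ → (-2,23,10)
river: ρ → (10,17,-8)
river: ρ → (-8,15,12)
ρ-cycle length = 16 (tail of 1 descent step not counted)

16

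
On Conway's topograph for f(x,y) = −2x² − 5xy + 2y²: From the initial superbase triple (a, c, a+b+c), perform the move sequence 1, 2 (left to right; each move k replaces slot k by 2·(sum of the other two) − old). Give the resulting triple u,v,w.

start (-2,2,-5) = (f(1,0),f(0,1),f(1,1))
replace slot 1: 2·(2+(-5)) − (-2) = -4 → (-4,2,-5)
replace slot 2: 2·((-4)+(-5)) − 2 = -20 → (-4,-20,-5)

-4,-20,-5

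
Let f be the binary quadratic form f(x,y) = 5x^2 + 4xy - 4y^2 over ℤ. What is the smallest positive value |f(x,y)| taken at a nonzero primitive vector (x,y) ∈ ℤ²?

river: ρ → (-4,4,5)
river: ρ → (5,6,-3)
river: ρ → (-3,6,5)
river: ρ → (5,4,-4)
closes: descent 0, river 4
min |a| on river = 3

3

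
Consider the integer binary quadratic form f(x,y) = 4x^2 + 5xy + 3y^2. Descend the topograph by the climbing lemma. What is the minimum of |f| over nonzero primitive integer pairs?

translate: b→-3 (≡5 mod 8), so (4,5,3)→(4,-3,2)
flip: (4,-3,2)→(2,3,4)
translate: b→-1 (≡3 mod 4), so (2,3,4)→(2,-1,3)
reduced (well bottom): (2,-1,3) with a≤c, −a<b≤a
well minimum = a = 2

2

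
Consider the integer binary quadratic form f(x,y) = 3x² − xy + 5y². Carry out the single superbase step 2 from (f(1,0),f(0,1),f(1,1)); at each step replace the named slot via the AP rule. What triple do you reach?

start (3,5,7) = (f(1,0),f(0,1),f(1,1))
replace slot 2: 2·(3+7) − 5 = 15 → (3,15,7)

3,15,7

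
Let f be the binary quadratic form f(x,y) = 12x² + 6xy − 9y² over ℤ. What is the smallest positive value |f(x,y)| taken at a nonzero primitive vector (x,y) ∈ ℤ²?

river: ρ → (-9,12,9)
river: ρ → (9,6,-12)
river: ρ → (-12,18,3)
river: ρ → (3,18,-12)
river: ρ → (-12,6,9)
river: ρ → (9,12,-9)
river: ρ → (-9,6,12)
river: ρ → (12,18,-3)
river: ρ → (-3,18,12)
river: ρ → (12,6,-9)
closes: descent 0, river 10
min |a| on river = 3

3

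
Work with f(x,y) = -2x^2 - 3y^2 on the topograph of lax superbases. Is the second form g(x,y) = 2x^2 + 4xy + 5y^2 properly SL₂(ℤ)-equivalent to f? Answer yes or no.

D₁ = -24, D₂ = -24
f is negative-definite; reduce −f:
−f: reduced (well bottom): (2,0,3) with a≤c, −a<b≤a
flip sign back: reduced form of f is (-2,0,-3)
g: translate: b→0 (≡4 mod 4), so (2,4,5)→(2,0,3)
g: reduced (well bottom): (2,0,3) with a≤c, −a<b≤a
reduced forms (-2, 0, -3) vs (2, 0, 3) ⇒ inequivalent

no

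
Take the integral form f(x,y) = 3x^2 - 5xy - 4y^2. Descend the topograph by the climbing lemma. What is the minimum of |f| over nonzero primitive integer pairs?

descent: ρ → (-4,5,3)  [lands on river]
river: ρ → (3,7,-2)
river: ρ → (-2,5,6)
river: ρ → (6,7,-1)
river: ρ → (-1,7,6)
river: ρ → (6,5,-2)
river: ρ → (-2,7,3)
river: ρ → (3,5,-4)
river: ρ → (-4,3,4)
river: ρ → (4,5,-3)
river: ρ → (-3,7,2)
river: ρ → (2,5,-6)
river: ρ → (-6,7,1)
river: ρ → (1,7,-6)
river: ρ → (-6,5,2)
river: ρ → (2,7,-3)
river: ρ → (-3,5,4)
river: ρ → (4,3,-4)
closes: descent 1, river 18
min |a| on river = 1

1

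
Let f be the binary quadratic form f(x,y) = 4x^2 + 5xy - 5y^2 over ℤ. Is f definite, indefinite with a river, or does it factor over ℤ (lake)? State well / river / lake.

D = b²−4ac = 5² − 4·4·(-5) = 105
D > 0 non-square ⇒ indefinite ⇒ periodic river

river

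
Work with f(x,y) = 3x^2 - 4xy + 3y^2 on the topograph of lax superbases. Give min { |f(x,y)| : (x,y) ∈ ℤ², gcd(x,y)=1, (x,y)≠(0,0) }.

translate: b→2 (≡-4 mod 6), so (3,-4,3)→(3,2,2)
flip: (3,2,2)→(2,-2,3)
translate: b→2 (≡-2 mod 4), so (2,-2,3)→(2,2,3)
reduced (well bottom): (2,2,3) with a≤c, −a<b≤a
well minimum = a = 2

2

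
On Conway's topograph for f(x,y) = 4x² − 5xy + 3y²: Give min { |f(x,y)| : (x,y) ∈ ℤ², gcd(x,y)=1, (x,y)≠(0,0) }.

translate: b→3 (≡-5 mod 8), so (4,-5,3)→(4,3,2)
flip: (4,3,2)→(2,-3,4)
translate: b→1 (≡-3 mod 4), so (2,-3,4)→(2,1,3)
reduced (well bottom): (2,1,3) with a≤c, −a<b≤a
well minimum = a = 2

2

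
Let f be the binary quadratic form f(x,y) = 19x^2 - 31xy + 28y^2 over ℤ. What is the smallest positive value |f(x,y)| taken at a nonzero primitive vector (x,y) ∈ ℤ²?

translate: b→7 (≡-31 mod 38), so (19,-31,28)→(19,7,16)
flip: (19,7,16)→(16,-7,19)
reduced (well bottom): (16,-7,19) with a≤c, −a<b≤a
well minimum = a = 16

16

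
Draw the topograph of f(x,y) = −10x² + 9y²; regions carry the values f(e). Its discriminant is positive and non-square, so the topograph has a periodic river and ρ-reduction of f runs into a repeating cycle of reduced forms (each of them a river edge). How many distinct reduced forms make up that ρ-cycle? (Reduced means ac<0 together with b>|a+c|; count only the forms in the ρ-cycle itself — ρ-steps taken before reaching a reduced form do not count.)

D = 360, ⌊√D⌋ = 18
descent: ρ → (9,18,-1)  [lands on river]
river: ρ → (-1,18,9)
ρ-cycle length = 2 (tail of 1 descent step not counted)

2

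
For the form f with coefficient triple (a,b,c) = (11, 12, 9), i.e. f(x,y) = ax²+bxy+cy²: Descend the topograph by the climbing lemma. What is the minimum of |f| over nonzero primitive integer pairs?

translate: b→-10 (≡12 mod 22), so (11,12,9)→(11,-10,8)
flip: (11,-10,8)→(8,10,11)
translate: b→-6 (≡10 mod 16), so (8,10,11)→(8,-6,9)
reduced (well bottom): (8,-6,9) with a≤c, −a<b≤a
well minimum = a = 8

8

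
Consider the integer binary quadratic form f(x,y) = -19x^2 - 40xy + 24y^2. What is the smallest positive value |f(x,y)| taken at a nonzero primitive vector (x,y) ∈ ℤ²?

descent: ρ → (24,40,-19)  [lands on river]
river: ρ → (-19,36,28)
river: ρ → (28,20,-27)
river: ρ → (-27,34,21)
river: ρ → (21,50,-11)
river: ρ → (-11,38,45)
river: ρ → (45,52,-4)
river: ρ → (-4,52,45)
river: ρ → (45,38,-11)
river: ρ → (-11,50,21)
river: ρ → (21,34,-27)
river: ρ → (-27,20,28)
river: ρ → (28,36,-19)
river: ρ → (-19,40,24)
river: ρ → (24,56,-3)
river: ρ → (-3,58,5)
river: ρ → (5,52,-36)
river: ρ → (-36,20,21)
river: ρ → (21,22,-35)
river: ρ → (-35,48,8)
river: ρ → (8,48,-35)
river: ρ → (-35,22,21)
river: ρ → (21,20,-36)
river: ρ → (-36,52,5)
river: ρ → (5,58,-3)
river: ρ → (-3,56,24)
closes: descent 1, river 26
min |a| on river = 3

3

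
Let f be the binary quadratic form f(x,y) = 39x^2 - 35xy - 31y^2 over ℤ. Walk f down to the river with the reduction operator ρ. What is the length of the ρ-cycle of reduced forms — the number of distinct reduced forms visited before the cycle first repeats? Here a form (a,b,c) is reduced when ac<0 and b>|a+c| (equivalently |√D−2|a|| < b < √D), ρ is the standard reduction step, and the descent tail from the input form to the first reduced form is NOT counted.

D = 6061, ⌊√D⌋ = 77
descent: ρ → (-31,35,39)  [lands on river]
river: ρ → (39,43,-27)
river: ρ → (-27,65,17)
river: ρ → (17,71,-15)
river: ρ → (-15,49,61)
river: ρ → (61,73,-3)
river: ρ → (-3,77,11)
river: ρ → (11,77,-3)
river: ρ → (-3,73,61)
river: ρ → (61,49,-15)
river: ρ → (-15,71,17)
river: ρ → (17,65,-27)
river: ρ → (-27,43,39)
river: ρ → (39,35,-31)
river: ρ → (-31,27,43)
river: ρ → (43,59,-15)
river: ρ → (-15,61,39)
river: ρ → (39,17,-37)
river: ρ → (-37,57,19)
river: ρ → (19,57,-37)
river: ρ → (-37,17,39)
river: ρ → (39,61,-15)
river: ρ → (-15,59,43)
river: ρ → (43,27,-31)
ρ-cycle length = 24 (tail of 1 descent step not counted)

24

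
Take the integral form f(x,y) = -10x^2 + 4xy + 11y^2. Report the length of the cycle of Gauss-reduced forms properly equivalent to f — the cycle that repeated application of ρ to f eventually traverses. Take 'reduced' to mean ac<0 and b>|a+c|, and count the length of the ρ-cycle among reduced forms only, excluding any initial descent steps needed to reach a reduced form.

D = 456, ⌊√D⌋ = 21
river: ρ → (11,18,-3)
river: ρ → (-3,18,11)
river: ρ → (11,4,-10)
river: ρ → (-10,16,5)
river: ρ → (5,14,-13)
river: ρ → (-13,12,6)
river: ρ → (6,12,-13)
river: ρ → (-13,14,5)
river: ρ → (5,16,-10)
river: ρ → (-10,4,11)
ρ-cycle length = 10 (tail of 0 descent steps not counted)

10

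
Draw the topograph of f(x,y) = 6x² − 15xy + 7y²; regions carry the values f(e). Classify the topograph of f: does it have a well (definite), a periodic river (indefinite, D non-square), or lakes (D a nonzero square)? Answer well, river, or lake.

D = b²−4ac = (-15)² − 4·6·7 = 57
D > 0 non-square ⇒ indefinite ⇒ periodic river

river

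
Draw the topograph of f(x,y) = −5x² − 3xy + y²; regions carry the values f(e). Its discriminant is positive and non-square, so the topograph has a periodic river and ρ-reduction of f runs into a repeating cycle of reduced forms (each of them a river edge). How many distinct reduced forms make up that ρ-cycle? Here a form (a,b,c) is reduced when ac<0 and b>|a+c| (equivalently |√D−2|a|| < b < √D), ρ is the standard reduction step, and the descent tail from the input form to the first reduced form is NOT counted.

D = 29, ⌊√D⌋ = 5
descent: ρ → (1,5,-1)  [lands on river]
river: ρ → (-1,5,1)
ρ-cycle length = 2 (tail of 1 descent step not counted)

2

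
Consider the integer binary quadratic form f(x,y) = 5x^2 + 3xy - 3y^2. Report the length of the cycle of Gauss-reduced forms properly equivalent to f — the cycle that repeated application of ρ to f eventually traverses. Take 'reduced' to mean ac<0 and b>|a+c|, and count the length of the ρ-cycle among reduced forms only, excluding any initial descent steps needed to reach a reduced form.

D = 69, ⌊√D⌋ = 8
river: ρ → (-3,3,5)
river: ρ → (5,7,-1)
river: ρ → (-1,7,5)
river: ρ → (5,3,-3)
ρ-cycle length = 4 (tail of 0 descent steps not counted)

4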